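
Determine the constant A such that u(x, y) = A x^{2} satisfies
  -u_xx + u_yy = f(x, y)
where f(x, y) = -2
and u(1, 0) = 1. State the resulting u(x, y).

Substitute the ansatz u = A x^{2} into the left-hand side.
Derivatives of the ansatz:
  u_xx = 2 A
  u_yy = 0
Term by term:
  -u_xx = - 2 A
  u_yy = 0
So the left-hand side equals
  - 2 A
This must equal f(x, y) = -2 identically.
Matching coefficients of the independent functions:
  [constant term]:  - 2 A = -2
Solving: A = 1.
Check against the point condition:
  u(1, 0) = 1  ⟹  A = 1  ✓
Hence u(x, y) = x^{2}.

Answer: u(x, y) = x^{2}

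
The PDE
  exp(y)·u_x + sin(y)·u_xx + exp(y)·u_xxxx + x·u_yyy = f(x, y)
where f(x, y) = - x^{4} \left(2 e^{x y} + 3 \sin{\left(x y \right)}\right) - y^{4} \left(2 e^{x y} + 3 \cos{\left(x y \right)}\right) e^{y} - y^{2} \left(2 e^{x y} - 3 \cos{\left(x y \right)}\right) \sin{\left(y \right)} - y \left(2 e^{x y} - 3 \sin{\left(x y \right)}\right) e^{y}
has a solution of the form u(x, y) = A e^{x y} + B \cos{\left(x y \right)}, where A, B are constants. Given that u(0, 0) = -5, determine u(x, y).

Substitute the ansatz u = A e^{x y} + B \cos{\left(x y \right)} into the left-hand side.
Derivatives of the ansatz:
  u_x = A y e^{x y} - B y \sin{\left(x y \right)}
  u_xx = A y^{2} e^{x y} - B y^{2} \cos{\left(x y \right)}
  u_xxxx = A y^{4} e^{x y} + B y^{4} \cos{\left(x y \right)}
  u_yyy = A x^{3} e^{x y} + B x^{3} \sin{\left(x y \right)}
Term by term:
  exp(y)·u_x = A y e^{y} e^{x y} - B y e^{y} \sin{\left(x y \right)}
  sin(y)·u_xx = A y^{2} e^{x y} \sin{\left(y \right)} - B y^{2} \sin{\left(y \right)} \cos{\left(x y \right)}
  exp(y)·u_xxxx = A y^{4} e^{y} e^{x y} + B y^{4} e^{y} \cos{\left(x y \right)}
  x·u_yyy = A x^{4} e^{x y} + B x^{4} \sin{\left(x y \right)}
So the left-hand side equals
  A x^{4} e^{x y} + A y^{4} e^{y} e^{x y} + A y^{2} e^{x y} \sin{\left(y \right)} + A y e^{y} e^{x y} + B x^{4} \sin{\left(x y \right)} + B y^{4} e^{y} \cos{\left(x y \right)} - B y^{2} \sin{\left(y \right)} \cos{\left(x y \right)} - B y e^{y} \sin{\left(x y \right)}
This must equal f(x, y) identically; expanded, f = - 2 x^{4} e^{x y} - 3 x^{4} \sin{\left(x y \right)} - 2 y^{4} e^{y} e^{x y} - 3 y^{4} e^{y} \cos{\left(x y \right)} - 2 y^{2} e^{x y} \sin{\left(y \right)} + 3 y^{2} \sin{\left(y \right)} \cos{\left(x y \right)} - 2 y e^{y} e^{x y} + 3 y e^{y} \sin{\left(x y \right)}.
Matching coefficients of the independent functions:
  [x^{4} e^{x y}, y e^{y} e^{x y}, y^{2} e^{x y} \sin{\left(y \right)}, y^{4} e^{y} e^{x y}]:  A = -2
  [x^{4} \sin{\left(x y \right)}, y^{4} e^{y} \cos{\left(x y \right)}]:  B = -3
  [y e^{y} \sin{\left(x y \right)}, y^{2} \sin{\left(y \right)} \cos{\left(x y \right)}]:  - B = 3
Solving: A = -2, B = -3.
Check against the point condition:
  u(0, 0) = -5  ⟹  A + B = -5  ✓
Hence u(x, y) = - 2 e^{x y} - 3 \cos{\left(x y \right)}.

Answer: u(x, y) = - 2 e^{x y} - 3 \cos{\left(x y \right)}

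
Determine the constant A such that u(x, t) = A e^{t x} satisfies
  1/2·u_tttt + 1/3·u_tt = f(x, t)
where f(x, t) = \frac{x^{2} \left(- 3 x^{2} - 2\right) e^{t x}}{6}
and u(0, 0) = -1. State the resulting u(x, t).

Answer: u(x, t) = - e^{t x}

Derivation:
Substitute the ansatz u = A e^{t x} into the left-hand side.
Derivatives of the ansatz:
  u_tttt = A x^{4} e^{t x}
  u_tt = A x^{2} e^{t x}
Term by term:
  1/2·u_tttt = \frac{A x^{4} e^{t x}}{2}
  1/3·u_tt = \frac{A x^{2} e^{t x}}{3}
So the left-hand side equals
  \frac{A x^{4} e^{t x}}{2} + \frac{A x^{2} e^{t x}}{3}
This must equal f(x, t) identically; expanded, f = - \frac{x^{4} e^{t x}}{2} - \frac{x^{2} e^{t x}}{3}.
Matching coefficients of the independent functions:
  [x^{2} e^{t x}]:  \frac{A}{3} = - \frac{1}{3}
  [x^{4} e^{t x}]:  \frac{A}{2} = - \frac{1}{2}
Solving: A = -1.
Check against the point condition:
  u(0, 0) = -1  ⟹  A = -1  ✓
Hence u(x, t) = - e^{t x}.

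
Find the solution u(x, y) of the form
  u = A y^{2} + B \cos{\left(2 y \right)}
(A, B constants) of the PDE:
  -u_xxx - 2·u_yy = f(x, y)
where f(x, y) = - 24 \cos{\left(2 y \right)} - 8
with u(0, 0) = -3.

Substitute the ansatz u = A y^{2} + B \cos{\left(2 y \right)} into the left-hand side.
Derivatives of the ansatz:
  u_xxx = 0
  u_yy = 2 A - 4 B \cos{\left(2 y \right)}
Term by term:
  -u_xxx = 0
  -2·u_yy = - 4 A + 8 B \cos{\left(2 y \right)}
So the left-hand side equals
  - 4 A + 8 B \cos{\left(2 y \right)}
This must equal f(x, y) = - 24 \cos{\left(2 y \right)} - 8 identically.
Matching coefficients of the independent functions:
  [constant term]:  - 4 A = -8
  [\cos{\left(2 y \right)}]:  8 B = -24
Solving: A = 2, B = -3.
Check against the point condition:
  u(0, 0) = -3  ⟹  B = -3  ✓
Hence u(x, y) = 2 y^{2} - 3 \cos{\left(2 y \right)}.

Answer: u(x, y) = 2 y^{2} - 3 \cos{\left(2 y \right)}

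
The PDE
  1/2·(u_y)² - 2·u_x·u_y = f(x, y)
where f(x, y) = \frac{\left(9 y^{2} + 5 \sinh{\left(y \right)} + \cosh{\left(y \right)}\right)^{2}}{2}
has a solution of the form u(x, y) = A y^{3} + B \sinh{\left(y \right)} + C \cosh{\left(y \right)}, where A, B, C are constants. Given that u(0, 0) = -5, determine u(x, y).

Substitute the ansatz u = A y^{3} + B \sinh{\left(y \right)} + C \cosh{\left(y \right)} into the left-hand side.
Derivatives of the ansatz:
  u_y = 3 A y^{2} + B \cosh{\left(y \right)} + C \sinh{\left(y \right)}
  u_x = 0
Term by term:
  1/2·(u_y)² = \frac{9 A^{2} y^{4}}{2} + 3 A B y^{2} \cosh{\left(y \right)} + 3 A C y^{2} \sinh{\left(y \right)} + \frac{B^{2} \cosh^{2}{\left(y \right)}}{2} + B C \sinh{\left(y \right)} \cosh{\left(y \right)} + \frac{C^{2} \sinh^{2}{\left(y \right)}}{2}
  -2·u_x·u_y = 0
So the left-hand side equals
  \frac{9 A^{2} y^{4}}{2} + 3 A B y^{2} \cosh{\left(y \right)} + 3 A C y^{2} \sinh{\left(y \right)} + \frac{B^{2} \cosh^{2}{\left(y \right)}}{2} + B C \sinh{\left(y \right)} \cosh{\left(y \right)} + \frac{C^{2} \sinh^{2}{\left(y \right)}}{2}
This must equal f(x, y) identically; expanded, f = \frac{81 y^{4}}{2} + 45 y^{2} \sinh{\left(y \right)} + 9 y^{2} \cosh{\left(y \right)} + \frac{25 \sinh^{2}{\left(y \right)}}{2} + 5 \sinh{\left(y \right)} \cosh{\left(y \right)} + \frac{\cosh^{2}{\left(y \right)}}{2}.
Matching coefficients of the independent functions:
  [y^{4}]:  \frac{9 A^{2}}{2} = \frac{81}{2}
  [y^{2} \sinh{\left(y \right)}]:  3 A C = 45
  [y^{2} \cosh{\left(y \right)}]:  3 A B = 9
  [\sinh{\left(y \right)} \cosh{\left(y \right)}]:  B C = 5
  [\sinh^{2}{\left(y \right)}]:  \frac{C^{2}}{2} = \frac{25}{2}
  [\cosh^{2}{\left(y \right)}]:  \frac{B^{2}}{2} = \frac{1}{2}
These equations allow (A, B, C) = (-3, -1, -5) or (3, 1, 5).
Impose the point condition(s):
  u(0, 0) = -5  ⟹  C = -5
Only A = -3, B = -1, C = -5 satisfies everything.
Hence u(x, y) = - 3 y^{3} - \sinh{\left(y \right)} - 5 \cosh{\left(y \right)}.

Answer: u(x, y) = - 3 y^{3} - \sinh{\left(y \right)} - 5 \cosh{\left(y \right)}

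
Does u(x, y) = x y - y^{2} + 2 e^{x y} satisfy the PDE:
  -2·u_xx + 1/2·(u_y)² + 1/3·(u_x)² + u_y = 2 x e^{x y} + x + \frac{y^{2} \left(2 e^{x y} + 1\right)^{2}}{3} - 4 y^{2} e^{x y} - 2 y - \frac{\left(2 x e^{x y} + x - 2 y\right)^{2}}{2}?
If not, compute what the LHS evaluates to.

Answer: No, the LHS evaluates to 2 x e^{x y} + x + \frac{y^{2} \left(2 e^{x y} + 1\right)^{2}}{3} - 4 y^{2} e^{x y} - 2 y + \frac{\left(2 x e^{x y} + x - 2 y\right)^{2}}{2}

Derivation:
Evaluate each term of the left-hand side for u = x y - y^{2} + 2 e^{x y}.
Derivatives:
  u_xx = 2 y^{2} e^{x y}
  u_y = 2 x e^{x y} + x - 2 y
  u_x = 2 y e^{x y} + y
Terms:
  -2·u_xx = - 4 y^{2} e^{x y}
  1/2·(u_y)² = \frac{\left(2 x e^{x y} + x - 2 y\right)^{2}}{2}
  1/3·(u_x)² = \frac{y^{2} \left(2 e^{x y} + 1\right)^{2}}{3}
  u_y = 2 x e^{x y} + x - 2 y
Sum: LHS = 2 x e^{x y} + x + \frac{y^{2} \left(2 e^{x y} + 1\right)^{2}}{3} - 4 y^{2} e^{x y} - 2 y + \frac{\left(2 x e^{x y} + x - 2 y\right)^{2}}{2}
Given right-hand side: 2 x e^{x y} + x + \frac{y^{2} \left(2 e^{x y} + 1\right)^{2}}{3} - 4 y^{2} e^{x y} - 2 y - \frac{\left(2 x e^{x y} + x - 2 y\right)^{2}}{2}. Difference LHS − RHS = \left(2 x e^{x y} + x - 2 y\right)^{2} ≠ 0, so u is not a solution.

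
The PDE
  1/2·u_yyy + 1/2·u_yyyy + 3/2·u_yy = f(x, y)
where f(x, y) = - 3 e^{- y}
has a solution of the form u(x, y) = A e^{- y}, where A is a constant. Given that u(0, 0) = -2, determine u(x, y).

Substitute the ansatz u = A e^{- y} into the left-hand side.
Derivatives of the ansatz:
  u_yyy = - A e^{- y}
  u_yyyy = A e^{- y}
  u_yy = A e^{- y}
Term by term:
  1/2·u_yyy = - \frac{A e^{- y}}{2}
  1/2·u_yyyy = \frac{A e^{- y}}{2}
  3/2·u_yy = \frac{3 A e^{- y}}{2}
So the left-hand side equals
  \frac{3 A e^{- y}}{2}
This must equal f(x, y) = - 3 e^{- y} identically.
Matching coefficients of the independent functions:
  [e^{- y}]:  \frac{3 A}{2} = -3
Solving: A = -2.
Check against the point condition:
  u(0, 0) = -2  ⟹  A = -2  ✓
Hence u(x, y) = - 2 e^{- y}.

Answer: u(x, y) = - 2 e^{- y}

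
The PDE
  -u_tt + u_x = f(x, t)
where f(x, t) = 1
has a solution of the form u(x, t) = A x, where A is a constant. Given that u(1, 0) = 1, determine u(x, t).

Substitute the ansatz u = A x into the left-hand side.
Derivatives of the ansatz:
  u_tt = 0
  u_x = A
Term by term:
  -u_tt = 0
  u_x = A
So the left-hand side equals
  A
This must equal f(x, t) = 1 identically.
Matching coefficients of the independent functions:
  [constant term]:  A = 1
Solving: A = 1.
Check against the point condition:
  u(1, 0) = 1  ⟹  A = 1  ✓
Hence u(x, t) = x.

Answer: u(x, t) = x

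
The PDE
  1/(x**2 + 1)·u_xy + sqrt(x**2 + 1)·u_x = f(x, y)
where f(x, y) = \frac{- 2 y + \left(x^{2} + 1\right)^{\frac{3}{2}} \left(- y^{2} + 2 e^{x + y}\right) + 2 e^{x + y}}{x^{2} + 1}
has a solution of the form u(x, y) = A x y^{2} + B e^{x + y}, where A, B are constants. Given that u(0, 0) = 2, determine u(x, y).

Substitute the ansatz u = A x y^{2} + B e^{x + y} into the left-hand side.
Derivatives of the ansatz:
  u_xy = 2 A y + B e^{x} e^{y}
  u_x = A y^{2} + B e^{x} e^{y}
Term by term:
  1/(x**2 + 1)·u_xy = \frac{2 A y}{x^{2} + 1} + \frac{B e^{x} e^{y}}{x^{2} + 1}
  sqrt(x**2 + 1)·u_x = A y^{2} \sqrt{x^{2} + 1} + B \sqrt{x^{2} + 1} e^{x} e^{y}
So the left-hand side equals
  A y^{2} \sqrt{x^{2} + 1} + \frac{2 A y}{x^{2} + 1} + B \sqrt{x^{2} + 1} e^{x} e^{y} + \frac{B e^{x} e^{y}}{x^{2} + 1}
This must equal f(x, y) identically; expanded, f = - y^{2} \sqrt{x^{2} + 1} - \frac{2 y}{x^{2} + 1} + 2 \sqrt{x^{2} + 1} e^{x} e^{y} + \frac{2 e^{x} e^{y}}{x^{2} + 1}.
Matching coefficients of the independent functions:
  [\frac{y}{x^{2} + 1}]:  2 A = -2
  [y^{2} \sqrt{x^{2} + 1}]:  A = -1
  [\frac{e^{x} e^{y}}{x^{2} + 1}, \sqrt{x^{2} + 1} e^{x} e^{y}]:  B = 2
Solving: A = -1, B = 2.
Check against the point condition:
  u(0, 0) = 2  ⟹  B = 2  ✓
Hence u(x, y) = - x y^{2} + 2 e^{x + y}.

Answer: u(x, y) = - x y^{2} + 2 e^{x + y}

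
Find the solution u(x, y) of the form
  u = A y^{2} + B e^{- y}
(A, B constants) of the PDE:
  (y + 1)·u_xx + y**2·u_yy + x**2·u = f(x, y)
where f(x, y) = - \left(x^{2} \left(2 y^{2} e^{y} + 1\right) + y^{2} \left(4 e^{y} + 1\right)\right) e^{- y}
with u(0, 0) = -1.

Answer: u(x, y) = - 2 y^{2} - e^{- y}

Derivation:
Substitute the ansatz u = A y^{2} + B e^{- y} into the left-hand side.
Derivatives of the ansatz:
  u_xx = 0
  u_yy = 2 A + B e^{- y}
Term by term:
  (y + 1)·u_xx = 0
  y**2·u_yy = 2 A y^{2} + B y^{2} e^{- y}
  x**2·u = A x^{2} y^{2} + B x^{2} e^{- y}
So the left-hand side equals
  A x^{2} y^{2} + 2 A y^{2} + B x^{2} e^{- y} + B y^{2} e^{- y}
This must equal f(x, y) identically; expanded, f = - 2 x^{2} y^{2} - x^{2} e^{- y} - 4 y^{2} - y^{2} e^{- y}.
Matching coefficients of the independent functions:
  [y^{2}]:  2 A = -4
  [x^{2} y^{2}]:  A = -2
  [x^{2} e^{- y}, y^{2} e^{- y}]:  B = -1
Solving: A = -2, B = -1.
Check against the point condition:
  u(0, 0) = -1  ⟹  B = -1  ✓
Hence u(x, y) = - 2 y^{2} - e^{- y}.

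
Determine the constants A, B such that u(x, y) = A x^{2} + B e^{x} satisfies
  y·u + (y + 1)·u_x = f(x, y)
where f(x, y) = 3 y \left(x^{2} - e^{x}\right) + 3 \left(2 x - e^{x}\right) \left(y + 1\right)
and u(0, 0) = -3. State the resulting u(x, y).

Substitute the ansatz u = A x^{2} + B e^{x} into the left-hand side.
Derivatives of the ansatz:
  u_x = 2 A x + B e^{x}
Term by term:
  y·u = A x^{2} y + B y e^{x}
  (y + 1)·u_x = 2 A x y + 2 A x + B y e^{x} + B e^{x}
So the left-hand side equals
  A x^{2} y + 2 A x y + 2 A x + 2 B y e^{x} + B e^{x}
This must equal f(x, y) = 3 y \left(x^{2} - e^{x}\right) + 3 \left(2 x - e^{x}\right) \left(y + 1\right) identically.
Matching coefficients of the independent functions:
  [x, x y]:  2 A = 6
  [x^{2} y]:  A = 3
  [y e^{x}]:  2 B = -6
  [e^{x}]:  B = -3
Solving: A = 3, B = -3.
Check against the point condition:
  u(0, 0) = -3  ⟹  B = -3  ✓
Hence u(x, y) = 3 x^{2} - 3 e^{x}.

Answer: u(x, y) = 3 x^{2} - 3 e^{x}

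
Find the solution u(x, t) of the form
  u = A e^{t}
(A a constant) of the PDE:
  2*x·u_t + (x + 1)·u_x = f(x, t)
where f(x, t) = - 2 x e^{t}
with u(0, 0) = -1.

Substitute the ansatz u = A e^{t} into the left-hand side.
Derivatives of the ansatz:
  u_t = A e^{t}
  u_x = 0
Term by term:
  2*x·u_t = 2 A x e^{t}
  (x + 1)·u_x = 0
So the left-hand side equals
  2 A x e^{t}
This must equal f(x, t) = - 2 x e^{t} identically.
Matching coefficients of the independent functions:
  [x e^{t}]:  2 A = -2
Solving: A = -1.
Check against the point condition:
  u(0, 0) = -1  ⟹  A = -1  ✓
Hence u(x, t) = - e^{t}.

Answer: u(x, t) = - e^{t}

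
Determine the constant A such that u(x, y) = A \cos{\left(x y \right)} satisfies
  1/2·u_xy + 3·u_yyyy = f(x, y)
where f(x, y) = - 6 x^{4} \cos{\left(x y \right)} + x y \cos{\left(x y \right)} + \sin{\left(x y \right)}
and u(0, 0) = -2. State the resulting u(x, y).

Substitute the ansatz u = A \cos{\left(x y \right)} into the left-hand side.
Derivatives of the ansatz:
  u_xy = - A x y \cos{\left(x y \right)} - A \sin{\left(x y \right)}
  u_yyyy = A x^{4} \cos{\left(x y \right)}
Term by term:
  1/2·u_xy = - \frac{A x y \cos{\left(x y \right)}}{2} - \frac{A \sin{\left(x y \right)}}{2}
  3·u_yyyy = 3 A x^{4} \cos{\left(x y \right)}
So the left-hand side equals
  3 A x^{4} \cos{\left(x y \right)} - \frac{A x y \cos{\left(x y \right)}}{2} - \frac{A \sin{\left(x y \right)}}{2}
This must equal f(x, y) = - 6 x^{4} \cos{\left(x y \right)} + x y \cos{\left(x y \right)} + \sin{\left(x y \right)} identically.
Matching coefficients of the independent functions:
  [x^{4} \cos{\left(x y \right)}]:  3 A = -6
  [x y \cos{\left(x y \right)}, \sin{\left(x y \right)}]:  - \frac{A}{2} = 1
Solving: A = -2.
Check against the point condition:
  u(0, 0) = -2  ⟹  A = -2  ✓
Hence u(x, y) = - 2 \cos{\left(x y \right)}.

Answer: u(x, y) = - 2 \cos{\left(x y \right)}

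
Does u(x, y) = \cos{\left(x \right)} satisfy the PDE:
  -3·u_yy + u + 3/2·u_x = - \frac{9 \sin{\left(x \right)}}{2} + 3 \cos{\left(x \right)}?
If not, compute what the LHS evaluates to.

Evaluate each term of the left-hand side for u = \cos{\left(x \right)}.
Derivatives:
  u_yy = 0
  u_x = - \sin{\left(x \right)}
Terms:
  -3·u_yy = 0
  u = \cos{\left(x \right)}
  3/2·u_x = - \frac{3 \sin{\left(x \right)}}{2}
Sum: LHS = - \frac{3 \sin{\left(x \right)}}{2} + \cos{\left(x \right)}
Given right-hand side: - \frac{9 \sin{\left(x \right)}}{2} + 3 \cos{\left(x \right)}. Difference LHS − RHS = 3 \sin{\left(x \right)} - 2 \cos{\left(x \right)} ≠ 0, so u is not a solution.

Answer: No, the LHS evaluates to - \frac{3 \sin{\left(x \right)}}{2} + \cos{\left(x \right)}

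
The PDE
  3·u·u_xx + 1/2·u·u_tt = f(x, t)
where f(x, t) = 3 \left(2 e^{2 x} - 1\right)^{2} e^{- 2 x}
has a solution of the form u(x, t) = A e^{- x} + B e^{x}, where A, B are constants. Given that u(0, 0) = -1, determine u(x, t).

Substitute the ansatz u = A e^{- x} + B e^{x} into the left-hand side.
Derivatives of the ansatz:
  u_xx = A e^{- x} + B e^{x}
  u_tt = 0
Term by term:
  3·u·u_xx = 3 A^{2} e^{- 2 x} + 6 A B + 3 B^{2} e^{2 x}
  1/2·u·u_tt = 0
So the left-hand side equals
  3 A^{2} e^{- 2 x} + 6 A B + 3 B^{2} e^{2 x}
This must equal f(x, t) identically; expanded, f = 12 e^{2 x} - 12 + 3 e^{- 2 x}.
Matching coefficients of the independent functions:
  [constant term]:  6 A B = -12
  [e^{- 2 x}]:  3 A^{2} = 3
  [e^{2 x}]:  3 B^{2} = 12
These equations allow (A, B) = (-1, 2) or (1, -2).
Impose the point condition(s):
  u(0, 0) = -1  ⟹  A + B = -1
Only A = 1, B = -2 satisfies everything.
Hence u(x, t) = - 2 e^{x} + e^{- x}.

Answer: u(x, t) = - 2 e^{x} + e^{- x}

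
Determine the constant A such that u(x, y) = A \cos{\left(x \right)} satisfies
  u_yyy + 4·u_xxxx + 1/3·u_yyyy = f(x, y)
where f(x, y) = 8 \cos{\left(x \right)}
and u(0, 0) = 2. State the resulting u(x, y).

Substitute the ansatz u = A \cos{\left(x \right)} into the left-hand side.
Derivatives of the ansatz:
  u_yyy = 0
  u_xxxx = A \cos{\left(x \right)}
  u_yyyy = 0
Term by term:
  u_yyy = 0
  4·u_xxxx = 4 A \cos{\left(x \right)}
  1/3·u_yyyy = 0
So the left-hand side equals
  4 A \cos{\left(x \right)}
This must equal f(x, y) = 8 \cos{\left(x \right)} identically.
Matching coefficients of the independent functions:
  [\cos{\left(x \right)}]:  4 A = 8
Solving: A = 2.
Check against the point condition:
  u(0, 0) = 2  ⟹  A = 2  ✓
Hence u(x, y) = 2 \cos{\left(x \right)}.

Answer: u(x, y) = 2 \cos{\left(x \right)}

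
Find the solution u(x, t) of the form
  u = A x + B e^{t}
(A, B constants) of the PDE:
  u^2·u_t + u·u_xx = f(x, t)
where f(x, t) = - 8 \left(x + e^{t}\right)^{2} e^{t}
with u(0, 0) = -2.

Substitute the ansatz u = A x + B e^{t} into the left-hand side.
Derivatives of the ansatz:
  u_t = B e^{t}
  u_xx = 0
Term by term:
  u^2·u_t = A^{2} B x^{2} e^{t} + 2 A B^{2} x e^{2 t} + B^{3} e^{3 t}
  u·u_xx = 0
So the left-hand side equals
  A^{2} B x^{2} e^{t} + 2 A B^{2} x e^{2 t} + B^{3} e^{3 t}
This must equal f(x, t) identically; expanded, f = - 8 x^{2} e^{t} - 16 x e^{2 t} - 8 e^{3 t}.
Matching coefficients of the independent functions:
  [x e^{2 t}]:  2 A B^{2} = -16
  [x^{2} e^{t}]:  A^{2} B = -8
  [e^{3 t}]:  B^{3} = -8
Solving: A = -2, B = -2.
Check against the point condition:
  u(0, 0) = -2  ⟹  B = -2  ✓
Hence u(x, t) = - 2 x - 2 e^{t}.

Answer: u(x, t) = - 2 x - 2 e^{t}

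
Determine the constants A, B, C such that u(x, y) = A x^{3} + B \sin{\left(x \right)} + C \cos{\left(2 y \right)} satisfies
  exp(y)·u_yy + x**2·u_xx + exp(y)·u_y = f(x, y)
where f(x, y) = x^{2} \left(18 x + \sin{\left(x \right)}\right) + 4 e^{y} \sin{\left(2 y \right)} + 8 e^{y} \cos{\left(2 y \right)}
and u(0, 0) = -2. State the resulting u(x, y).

Substitute the ansatz u = A x^{3} + B \sin{\left(x \right)} + C \cos{\left(2 y \right)} into the left-hand side.
Derivatives of the ansatz:
  u_yy = - 4 C \cos{\left(2 y \right)}
  u_xx = 6 A x - B \sin{\left(x \right)}
  u_y = - 2 C \sin{\left(2 y \right)}
Term by term:
  exp(y)·u_yy = - 4 C e^{y} \cos{\left(2 y \right)}
  x**2·u_xx = 6 A x^{3} - B x^{2} \sin{\left(x \right)}
  exp(y)·u_y = - 2 C e^{y} \sin{\left(2 y \right)}
So the left-hand side equals
  6 A x^{3} - B x^{2} \sin{\left(x \right)} - 2 C e^{y} \sin{\left(2 y \right)} - 4 C e^{y} \cos{\left(2 y \right)}
This must equal f(x, y) identically; expanded, f = 18 x^{3} + x^{2} \sin{\left(x \right)} + 4 e^{y} \sin{\left(2 y \right)} + 8 e^{y} \cos{\left(2 y \right)}.
Matching coefficients of the independent functions:
  [x^{3}]:  6 A = 18
  [x^{2} \sin{\left(x \right)}]:  - B = 1
  [e^{y} \sin{\left(2 y \right)}]:  - 2 C = 4
  [e^{y} \cos{\left(2 y \right)}]:  - 4 C = 8
Solving: A = 3, B = -1, C = -2.
Check against the point condition:
  u(0, 0) = -2  ⟹  C = -2  ✓
Hence u(x, y) = 3 x^{3} - \sin{\left(x \right)} - 2 \cos{\left(2 y \right)}.

Answer: u(x, y) = 3 x^{3} - \sin{\left(x \right)} - 2 \cos{\left(2 y \right)}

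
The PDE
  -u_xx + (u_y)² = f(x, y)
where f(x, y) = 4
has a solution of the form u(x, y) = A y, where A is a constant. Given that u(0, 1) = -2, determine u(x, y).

Substitute the ansatz u = A y into the left-hand side.
Derivatives of the ansatz:
  u_xx = 0
  u_y = A
Term by term:
  -u_xx = 0
  (u_y)² = A^{2}
So the left-hand side equals
  A^{2}
This must equal f(x, y) = 4 identically.
Matching coefficients of the independent functions:
  [constant term]:  A^{2} = 4
These equations allow (A) = (-2) or (2).
Impose the point condition(s):
  u(0, 1) = -2  ⟹  A = -2
Only A = -2 satisfies everything.
Hence u(x, y) = - 2 y.

Answer: u(x, y) = - 2 y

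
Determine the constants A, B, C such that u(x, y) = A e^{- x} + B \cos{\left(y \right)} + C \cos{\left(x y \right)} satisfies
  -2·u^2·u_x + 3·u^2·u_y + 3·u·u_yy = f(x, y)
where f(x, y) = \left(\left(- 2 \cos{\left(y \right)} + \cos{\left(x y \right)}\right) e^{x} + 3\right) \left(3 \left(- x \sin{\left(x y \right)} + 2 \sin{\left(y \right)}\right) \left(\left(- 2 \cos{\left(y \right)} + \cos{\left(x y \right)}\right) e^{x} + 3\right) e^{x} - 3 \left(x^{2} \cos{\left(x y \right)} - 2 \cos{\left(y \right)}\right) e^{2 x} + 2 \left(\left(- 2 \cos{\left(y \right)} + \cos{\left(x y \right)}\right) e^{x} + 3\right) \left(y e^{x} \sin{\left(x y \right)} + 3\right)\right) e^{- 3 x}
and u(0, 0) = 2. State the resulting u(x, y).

Substitute the ansatz u = A e^{- x} + B \cos{\left(y \right)} + C \cos{\left(x y \right)} into the left-hand side.
Derivatives of the ansatz:
  u_x = - A e^{- x} - C y \sin{\left(x y \right)}
  u_y = - B \sin{\left(y \right)} - C x \sin{\left(x y \right)}
  u_yy = - B \cos{\left(y \right)} - C x^{2} \cos{\left(x y \right)}
Term by term:
  -2·u^2·u_x = 2 A^{3} e^{- 3 x} + 4 A^{2} B e^{- 2 x} \cos{\left(y \right)} + 2 A^{2} C y e^{- 2 x} \sin{\left(x y \right)} + 4 A^{2} C e^{- 2 x} \cos{\left(x y \right)} + 2 A B^{2} e^{- x} \cos^{2}{\left(y \right)} + 4 A B C y e^{- x} \sin{\left(x y \right)} \cos{\left(y \right)} + 4 A B C e^{- x} \cos{\left(y \right)} \cos{\left(x y \right)} + 4 A C^{2} y e^{- x} \sin{\left(x y \right)} \cos{\left(x y \right)} + 2 A C^{2} e^{- x} \cos^{2}{\left(x y \right)} + 2 B^{2} C y \sin{\left(x y \right)} \cos^{2}{\left(y \right)} + 4 B C^{2} y \sin{\left(x y \right)} \cos{\left(y \right)} \cos{\left(x y \right)} + 2 C^{3} y \sin{\left(x y \right)} \cos^{2}{\left(x y \right)}
  3·u^2·u_y = - 3 A^{2} B e^{- 2 x} \sin{\left(y \right)} - 3 A^{2} C x e^{- 2 x} \sin{\left(x y \right)} - 6 A B^{2} e^{- x} \sin{\left(y \right)} \cos{\left(y \right)} - 6 A B C x e^{- x} \sin{\left(x y \right)} \cos{\left(y \right)} - 6 A B C e^{- x} \sin{\left(y \right)} \cos{\left(x y \right)} - 6 A C^{2} x e^{- x} \sin{\left(x y \right)} \cos{\left(x y \right)} - 3 B^{3} \sin{\left(y \right)} \cos^{2}{\left(y \right)} - 3 B^{2} C x \sin{\left(x y \right)} \cos^{2}{\left(y \right)} - 6 B^{2} C \sin{\left(y \right)} \cos{\left(y \right)} \cos{\left(x y \right)} - 6 B C^{2} x \sin{\left(x y \right)} \cos{\left(y \right)} \cos{\left(x y \right)} - 3 B C^{2} \sin{\left(y \right)} \cos^{2}{\left(x y \right)} - 3 C^{3} x \sin{\left(x y \right)} \cos^{2}{\left(x y \right)}
  3·u·u_yy = - 3 A B e^{- x} \cos{\left(y \right)} - 3 A C x^{2} e^{- x} \cos{\left(x y \right)} - 3 B^{2} \cos^{2}{\left(y \right)} - 3 B C x^{2} \cos{\left(y \right)} \cos{\left(x y \right)} - 3 B C \cos{\left(y \right)} \cos{\left(x y \right)} - 3 C^{2} x^{2} \cos^{2}{\left(x y \right)}
Sum these and collect like terms in the independent variables.
This must equal f(x, y) identically; expanded, f = 6 x^{2} \cos{\left(y \right)} \cos{\left(x y \right)} - 3 x^{2} \cos^{2}{\left(x y \right)} - 9 x^{2} e^{- x} \cos{\left(x y \right)} - 12 x \sin{\left(x y \right)} \cos^{2}{\left(y \right)} + 12 x \sin{\left(x y \right)} \cos{\left(y \right)} \cos{\left(x y \right)} - 3 x \sin{\left(x y \right)} \cos^{2}{\left(x y \right)} + 36 x e^{- x} \sin{\left(x y \right)} \cos{\left(y \right)} - 18 x e^{- x} \sin{\left(x y \right)} \cos{\left(x y \right)} - 27 x e^{- 2 x} \sin{\left(x y \right)} + 8 y \sin{\left(x y \right)} \cos^{2}{\left(y \right)} - 8 y \sin{\left(x y \right)} \cos{\left(y \right)} \cos{\left(x y \right)} + 2 y \sin{\left(x y \right)} \cos^{2}{\left(x y \right)} - 24 y e^{- x} \sin{\left(x y \right)} \cos{\left(y \right)} + 12 y e^{- x} \sin{\left(x y \right)} \cos{\left(x y \right)} + 18 y e^{- 2 x} \sin{\left(x y \right)} + 24 \sin{\left(y \right)} \cos^{2}{\left(y \right)} - 24 \sin{\left(y \right)} \cos{\left(y \right)} \cos{\left(x y \right)} + 6 \sin{\left(y \right)} \cos^{2}{\left(x y \right)} - 12 \cos^{2}{\left(y \right)} + 6 \cos{\left(y \right)} \cos{\left(x y \right)} - 72 e^{- x} \sin{\left(y \right)} \cos{\left(y \right)} + 36 e^{- x} \sin{\left(y \right)} \cos{\left(x y \right)} + 24 e^{- x} \cos^{2}{\left(y \right)} - 24 e^{- x} \cos{\left(y \right)} \cos{\left(x y \right)} + 18 e^{- x} \cos{\left(y \right)} + 6 e^{- x} \cos^{2}{\left(x y \right)} + 54 e^{- 2 x} \sin{\left(y \right)} - 72 e^{- 2 x} \cos{\left(y \right)} + 36 e^{- 2 x} \cos{\left(x y \right)} + 54 e^{- 3 x}.
Matching coefficients of the independent functions:
(each divided by its leading coefficient; functions giving the same equation are listed together)
  [x^{2} \cos^{2}{\left(x y \right)}]:  C^{2} - 1 = 0
  [e^{- 2 x} \sin{\left(y \right)}, e^{- 2 x} \cos{\left(y \right)}]:  A^{2} B + 18 = 0
  [e^{- 2 x} \cos{\left(x y \right)}, x e^{- 2 x} \sin{\left(x y \right)}, y e^{- 2 x} \sin{\left(x y \right)}]:  A^{2} C - 9 = 0
  [e^{- x} \cos{\left(y \right)}]:  A B + 6 = 0
  [e^{- x} \cos^{2}{\left(y \right)}, e^{- x} \sin{\left(y \right)} \cos{\left(y \right)}]:  A B^{2} - 12 = 0
  [e^{- x} \cos^{2}{\left(x y \right)}, x e^{- x} \sin{\left(x y \right)} \cos{\left(x y \right)}, y e^{- x} \sin{\left(x y \right)} \cos{\left(x y \right)}]:  A C^{2} - 3 = 0
  [\sin{\left(y \right)} \cos^{2}{\left(y \right)}]:  B^{3} + 8 = 0
  [\sin{\left(y \right)} \cos^{2}{\left(x y \right)}, x \sin{\left(x y \right)} \cos{\left(y \right)} \cos{\left(x y \right)}, y \sin{\left(x y \right)} \cos{\left(y \right)} \cos{\left(x y \right)}]:  B C^{2} + 2 = 0
  [\cos{\left(y \right)} \cos{\left(x y \right)}, x^{2} \cos{\left(y \right)} \cos{\left(x y \right)}]:  B C + 2 = 0
  [x \sin{\left(x y \right)} \cos^{2}{\left(y \right)}, y \sin{\left(x y \right)} \cos^{2}{\left(y \right)}, \sin{\left(y \right)} \cos{\left(y \right)} \cos{\left(x y \right)}]:  B^{2} C - 4 = 0
  [x \sin{\left(x y \right)} \cos^{2}{\left(x y \right)}, y \sin{\left(x y \right)} \cos^{2}{\left(x y \right)}]:  C^{3} - 1 = 0
  [x^{2} e^{- x} \cos{\left(x y \right)}]:  A C - 3 = 0
  [e^{- x} \sin{\left(y \right)} \cos{\left(x y \right)}, e^{- x} \cos{\left(y \right)} \cos{\left(x y \right)}, x e^{- x} \sin{\left(x y \right)} \cos{\left(y \right)}, …]:  A B C + 6 = 0
  [e^{- 3 x}]:  A^{3} - 27 = 0
  [\cos^{2}{\left(y \right)}]:  B^{2} - 4 = 0
Solving: A = 3, B = -2, C = 1.
Check against the point condition:
  u(0, 0) = 2  ⟹  A + B + C = 2  ✓
Hence u(x, y) = - 2 \cos{\left(y \right)} + \cos{\left(x y \right)} + 3 e^{- x}.

Answer: u(x, y) = - 2 \cos{\left(y \right)} + \cos{\left(x y \right)} + 3 e^{- x}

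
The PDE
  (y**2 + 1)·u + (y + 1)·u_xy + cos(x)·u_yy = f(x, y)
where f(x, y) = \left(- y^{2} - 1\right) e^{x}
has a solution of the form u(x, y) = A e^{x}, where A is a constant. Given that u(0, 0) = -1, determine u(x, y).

Answer: u(x, y) = - e^{x}

Derivation:
Substitute the ansatz u = A e^{x} into the left-hand side.
Derivatives of the ansatz:
  u_xy = 0
  u_yy = 0
Term by term:
  (y**2 + 1)·u = A y^{2} e^{x} + A e^{x}
  (y + 1)·u_xy = 0
  cos(x)·u_yy = 0
So the left-hand side equals
  A y^{2} e^{x} + A e^{x}
This must equal f(x, y) identically; expanded, f = - y^{2} e^{x} - e^{x}.
Matching coefficients of the independent functions:
  [y^{2} e^{x}, e^{x}]:  A = -1
Solving: A = -1.
Check against the point condition:
  u(0, 0) = -1  ⟹  A = -1  ✓
Hence u(x, y) = - e^{x}.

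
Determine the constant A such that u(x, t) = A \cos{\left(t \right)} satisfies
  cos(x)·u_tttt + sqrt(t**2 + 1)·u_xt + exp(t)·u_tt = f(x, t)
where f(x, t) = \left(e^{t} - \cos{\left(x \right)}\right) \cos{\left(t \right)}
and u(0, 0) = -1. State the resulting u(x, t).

Answer: u(x, t) = - \cos{\left(t \right)}

Derivation:
Substitute the ansatz u = A \cos{\left(t \right)} into the left-hand side.
Derivatives of the ansatz:
  u_tttt = A \cos{\left(t \right)}
  u_xt = 0
  u_tt = - A \cos{\left(t \right)}
Term by term:
  cos(x)·u_tttt = A \cos{\left(t \right)} \cos{\left(x \right)}
  sqrt(t**2 + 1)·u_xt = 0
  exp(t)·u_tt = - A e^{t} \cos{\left(t \right)}
So the left-hand side equals
  - A e^{t} \cos{\left(t \right)} + A \cos{\left(t \right)} \cos{\left(x \right)}
This must equal f(x, t) identically; expanded, f = e^{t} \cos{\left(t \right)} - \cos{\left(t \right)} \cos{\left(x \right)}.
Matching coefficients of the independent functions:
  [e^{t} \cos{\left(t \right)}]:  - A = 1
  [\cos{\left(t \right)} \cos{\left(x \right)}]:  A = -1
Solving: A = -1.
Check against the point condition:
  u(0, 0) = -1  ⟹  A = -1  ✓
Hence u(x, t) = - \cos{\left(t \right)}.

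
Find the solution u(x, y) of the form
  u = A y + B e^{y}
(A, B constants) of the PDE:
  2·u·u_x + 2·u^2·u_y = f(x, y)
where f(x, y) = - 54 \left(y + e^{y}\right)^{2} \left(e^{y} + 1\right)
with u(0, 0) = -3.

Answer: u(x, y) = - 3 y - 3 e^{y}

Derivation:
Substitute the ansatz u = A y + B e^{y} into the left-hand side.
Derivatives of the ansatz:
  u_x = 0
  u_y = A + B e^{y}
Term by term:
  2·u·u_x = 0
  2·u^2·u_y = 2 A^{3} y^{2} + 2 A^{2} B y^{2} e^{y} + 4 A^{2} B y e^{y} + 4 A B^{2} y e^{2 y} + 2 A B^{2} e^{2 y} + 2 B^{3} e^{3 y}
So the left-hand side equals
  2 A^{3} y^{2} + 2 A^{2} B y^{2} e^{y} + 4 A^{2} B y e^{y} + 4 A B^{2} y e^{2 y} + 2 A B^{2} e^{2 y} + 2 B^{3} e^{3 y}
This must equal f(x, y) identically; expanded, f = - 54 y^{2} e^{y} - 54 y^{2} - 108 y e^{2 y} - 108 y e^{y} - 54 e^{3 y} - 54 e^{2 y}.
Matching coefficients of the independent functions:
  [y^{2}]:  2 A^{3} = -54
  [y e^{y}]:  4 A^{2} B = -108
  [y e^{2 y}]:  4 A B^{2} = -108
  [y^{2} e^{y}]:  2 A^{2} B = -54
  [e^{2 y}]:  2 A B^{2} = -54
  [e^{3 y}]:  2 B^{3} = -54
Solving: A = -3, B = -3.
Check against the point condition:
  u(0, 0) = -3  ⟹  B = -3  ✓
Hence u(x, y) = - 3 y - 3 e^{y}.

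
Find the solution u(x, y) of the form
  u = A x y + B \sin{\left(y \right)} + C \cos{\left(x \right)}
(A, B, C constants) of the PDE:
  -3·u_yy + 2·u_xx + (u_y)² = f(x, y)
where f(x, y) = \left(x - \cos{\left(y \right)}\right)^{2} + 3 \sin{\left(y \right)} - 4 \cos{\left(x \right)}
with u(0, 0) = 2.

Answer: u(x, y) = - x y + \sin{\left(y \right)} + 2 \cos{\left(x \right)}

Derivation:
Substitute the ansatz u = A x y + B \sin{\left(y \right)} + C \cos{\left(x \right)} into the left-hand side.
Derivatives of the ansatz:
  u_yy = - B \sin{\left(y \right)}
  u_xx = - C \cos{\left(x \right)}
  u_y = A x + B \cos{\left(y \right)}
Term by term:
  -3·u_yy = 3 B \sin{\left(y \right)}
  2·u_xx = - 2 C \cos{\left(x \right)}
  (u_y)² = A^{2} x^{2} + 2 A B x \cos{\left(y \right)} + B^{2} \cos^{2}{\left(y \right)}
So the left-hand side equals
  A^{2} x^{2} + 2 A B x \cos{\left(y \right)} + B^{2} \cos^{2}{\left(y \right)} + 3 B \sin{\left(y \right)} - 2 C \cos{\left(x \right)}
This must equal f(x, y) identically; expanded, f = x^{2} - 2 x \cos{\left(y \right)} + 3 \sin{\left(y \right)} - 4 \cos{\left(x \right)} + \cos^{2}{\left(y \right)}.
Matching coefficients of the independent functions:
  [x^{2}]:  A^{2} = 1
  [x \cos{\left(y \right)}]:  2 A B = -2
  [\sin{\left(y \right)}]:  3 B = 3
  [\cos{\left(x \right)}]:  - 2 C = -4
  [\cos^{2}{\left(y \right)}]:  B^{2} = 1
Solving: A = -1, B = 1, C = 2.
Check against the point condition:
  u(0, 0) = 2  ⟹  C = 2  ✓
Hence u(x, y) = - x y + \sin{\left(y \right)} + 2 \cos{\left(x \right)}.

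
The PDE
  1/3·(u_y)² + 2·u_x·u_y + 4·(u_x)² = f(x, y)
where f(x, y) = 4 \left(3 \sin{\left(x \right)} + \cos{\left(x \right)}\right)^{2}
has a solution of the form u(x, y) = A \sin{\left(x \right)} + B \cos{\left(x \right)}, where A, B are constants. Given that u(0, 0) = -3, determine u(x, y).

Answer: u(x, y) = \sin{\left(x \right)} - 3 \cos{\left(x \right)}

Derivation:
Substitute the ansatz u = A \sin{\left(x \right)} + B \cos{\left(x \right)} into the left-hand side.
Derivatives of the ansatz:
  u_y = 0
  u_x = A \cos{\left(x \right)} - B \sin{\left(x \right)}
Term by term:
  1/3·(u_y)² = 0
  2·u_x·u_y = 0
  4·(u_x)² = 4 A^{2} \cos^{2}{\left(x \right)} - 8 A B \sin{\left(x \right)} \cos{\left(x \right)} + 4 B^{2} \sin^{2}{\left(x \right)}
So the left-hand side equals
  4 A^{2} \cos^{2}{\left(x \right)} - 8 A B \sin{\left(x \right)} \cos{\left(x \right)} + 4 B^{2} \sin^{2}{\left(x \right)}
This must equal f(x, y) identically; expanded, f = 36 \sin^{2}{\left(x \right)} + 24 \sin{\left(x \right)} \cos{\left(x \right)} + 4 \cos^{2}{\left(x \right)}.
Matching coefficients of the independent functions:
  [\sin{\left(x \right)} \cos{\left(x \right)}]:  - 8 A B = 24
  [\sin^{2}{\left(x \right)}]:  4 B^{2} = 36
  [\cos^{2}{\left(x \right)}]:  4 A^{2} = 4
These equations allow (A, B) = (-1, 3) or (1, -3).
Impose the point condition(s):
  u(0, 0) = -3  ⟹  B = -3
Only A = 1, B = -3 satisfies everything.
Hence u(x, y) = \sin{\left(x \right)} - 3 \cos{\left(x \right)}.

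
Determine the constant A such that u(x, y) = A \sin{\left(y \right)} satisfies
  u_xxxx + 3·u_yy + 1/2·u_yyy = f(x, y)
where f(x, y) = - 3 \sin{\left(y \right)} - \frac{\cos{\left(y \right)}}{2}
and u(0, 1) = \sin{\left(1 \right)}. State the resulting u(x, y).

Substitute the ansatz u = A \sin{\left(y \right)} into the left-hand side.
Derivatives of the ansatz:
  u_xxxx = 0
  u_yy = - A \sin{\left(y \right)}
  u_yyy = - A \cos{\left(y \right)}
Term by term:
  u_xxxx = 0
  3·u_yy = - 3 A \sin{\left(y \right)}
  1/2·u_yyy = - \frac{A \cos{\left(y \right)}}{2}
So the left-hand side equals
  - 3 A \sin{\left(y \right)} - \frac{A \cos{\left(y \right)}}{2}
This must equal f(x, y) = - 3 \sin{\left(y \right)} - \frac{\cos{\left(y \right)}}{2} identically.
Matching coefficients of the independent functions:
  [\sin{\left(y \right)}]:  - 3 A = -3
  [\cos{\left(y \right)}]:  - \frac{A}{2} = - \frac{1}{2}
Solving: A = 1.
Check against the point condition:
  u(0, 1) = \sin{\left(1 \right)}  ⟹  A \sin{\left(1 \right)} = \sin{\left(1 \right)}  ✓
Hence u(x, y) = \sin{\left(y \right)}.

Answer: u(x, y) = \sin{\left(y \right)}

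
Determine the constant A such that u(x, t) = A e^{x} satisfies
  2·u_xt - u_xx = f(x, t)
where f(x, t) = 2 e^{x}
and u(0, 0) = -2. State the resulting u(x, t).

Substitute the ansatz u = A e^{x} into the left-hand side.
Derivatives of the ansatz:
  u_xt = 0
  u_xx = A e^{x}
Term by term:
  2·u_xt = 0
  -u_xx = - A e^{x}
So the left-hand side equals
  - A e^{x}
This must equal f(x, t) = 2 e^{x} identically.
Matching coefficients of the independent functions:
  [e^{x}]:  - A = 2
Solving: A = -2.
Check against the point condition:
  u(0, 0) = -2  ⟹  A = -2  ✓
Hence u(x, t) = - 2 e^{x}.

Answer: u(x, t) = - 2 e^{x}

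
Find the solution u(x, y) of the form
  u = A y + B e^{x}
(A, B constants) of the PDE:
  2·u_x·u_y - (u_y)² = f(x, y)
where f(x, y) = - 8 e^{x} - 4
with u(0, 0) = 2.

Substitute the ansatz u = A y + B e^{x} into the left-hand side.
Derivatives of the ansatz:
  u_x = B e^{x}
  u_y = A
Term by term:
  2·u_x·u_y = 2 A B e^{x}
  -(u_y)² = - A^{2}
So the left-hand side equals
  - A^{2} + 2 A B e^{x}
This must equal f(x, y) = - 8 e^{x} - 4 identically.
Matching coefficients of the independent functions:
  [constant term]:  - A^{2} = -4
  [e^{x}]:  2 A B = -8
These equations allow (A, B) = (-2, 2) or (2, -2).
Impose the point condition(s):
  u(0, 0) = 2  ⟹  B = 2
Only A = -2, B = 2 satisfies everything.
Hence u(x, y) = - 2 y + 2 e^{x}.

Answer: u(x, y) = - 2 y + 2 e^{x}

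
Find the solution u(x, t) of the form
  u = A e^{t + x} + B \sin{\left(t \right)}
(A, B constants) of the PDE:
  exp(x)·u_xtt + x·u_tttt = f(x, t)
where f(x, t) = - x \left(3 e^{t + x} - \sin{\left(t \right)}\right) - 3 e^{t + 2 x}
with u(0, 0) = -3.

Substitute the ansatz u = A e^{t + x} + B \sin{\left(t \right)} into the left-hand side.
Derivatives of the ansatz:
  u_xtt = A e^{t} e^{x}
  u_tttt = A e^{t} e^{x} + B \sin{\left(t \right)}
Term by term:
  exp(x)·u_xtt = A e^{t} e^{2 x}
  x·u_tttt = A x e^{t} e^{x} + B x \sin{\left(t \right)}
So the left-hand side equals
  A x e^{t} e^{x} + A e^{t} e^{2 x} + B x \sin{\left(t \right)}
This must equal f(x, t) identically; expanded, f = - 3 x e^{t} e^{x} + x \sin{\left(t \right)} - 3 e^{t} e^{2 x}.
Matching coefficients of the independent functions:
  [x \sin{\left(t \right)}]:  B = 1
  [e^{t} e^{2 x}, x e^{t} e^{x}]:  A = -3
Solving: A = -3, B = 1.
Check against the point condition:
  u(0, 0) = -3  ⟹  A = -3  ✓
Hence u(x, t) = - 3 e^{t + x} + \sin{\left(t \right)}.

Answer: u(x, t) = - 3 e^{t + x} + \sin{\left(t \right)}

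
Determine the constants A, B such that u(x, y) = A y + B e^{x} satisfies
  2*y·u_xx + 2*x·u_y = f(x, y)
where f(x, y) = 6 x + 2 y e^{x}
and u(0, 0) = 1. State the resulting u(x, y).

Substitute the ansatz u = A y + B e^{x} into the left-hand side.
Derivatives of the ansatz:
  u_xx = B e^{x}
  u_y = A
Term by term:
  2*y·u_xx = 2 B y e^{x}
  2*x·u_y = 2 A x
So the left-hand side equals
  2 A x + 2 B y e^{x}
This must equal f(x, y) = 6 x + 2 y e^{x} identically.
Matching coefficients of the independent functions:
  [x]:  2 A = 6
  [y e^{x}]:  2 B = 2
Solving: A = 3, B = 1.
Check against the point condition:
  u(0, 0) = 1  ⟹  B = 1  ✓
Hence u(x, y) = 3 y + e^{x}.

Answer: u(x, y) = 3 y + e^{x}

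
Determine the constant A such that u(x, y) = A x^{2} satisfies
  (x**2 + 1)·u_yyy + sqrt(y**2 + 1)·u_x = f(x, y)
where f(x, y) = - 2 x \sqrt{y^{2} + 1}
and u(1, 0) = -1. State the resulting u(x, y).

Substitute the ansatz u = A x^{2} into the left-hand side.
Derivatives of the ansatz:
  u_yyy = 0
  u_x = 2 A x
Term by term:
  (x**2 + 1)·u_yyy = 0
  sqrt(y**2 + 1)·u_x = 2 A x \sqrt{y^{2} + 1}
So the left-hand side equals
  2 A x \sqrt{y^{2} + 1}
This must equal f(x, y) = - 2 x \sqrt{y^{2} + 1} identically.
Matching coefficients of the independent functions:
  [x \sqrt{y^{2} + 1}]:  2 A = -2
Solving: A = -1.
Check against the point condition:
  u(1, 0) = -1  ⟹  A = -1  ✓
Hence u(x, y) = - x^{2}.

Answer: u(x, y) = - x^{2}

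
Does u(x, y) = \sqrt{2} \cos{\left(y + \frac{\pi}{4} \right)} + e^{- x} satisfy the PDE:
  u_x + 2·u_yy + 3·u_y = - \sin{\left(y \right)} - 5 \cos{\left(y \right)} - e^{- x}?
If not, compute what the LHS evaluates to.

Evaluate each term of the left-hand side for u = \sqrt{2} \cos{\left(y + \frac{\pi}{4} \right)} + e^{- x}.
Derivatives:
  u_x = - e^{- x}
  u_yy = - \sqrt{2} \cos{\left(y + \frac{\pi}{4} \right)}
  u_y = - \sqrt{2} \sin{\left(y + \frac{\pi}{4} \right)}
Terms:
  u_x = - e^{- x}
  2·u_yy = - 2 \sqrt{2} \cos{\left(y + \frac{\pi}{4} \right)}
  3·u_y = - 3 \sqrt{2} \sin{\left(y + \frac{\pi}{4} \right)}
Sum: LHS = - \sin{\left(y \right)} - 5 \cos{\left(y \right)} - e^{- x}
This is exactly the given right-hand side, so u is a solution.

Answer: Yes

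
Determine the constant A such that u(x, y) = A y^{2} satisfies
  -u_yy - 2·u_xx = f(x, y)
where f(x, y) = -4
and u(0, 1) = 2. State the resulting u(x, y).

Answer: u(x, y) = 2 y^{2}

Derivation:
Substitute the ansatz u = A y^{2} into the left-hand side.
Derivatives of the ansatz:
  u_yy = 2 A
  u_xx = 0
Term by term:
  -u_yy = - 2 A
  -2·u_xx = 0
So the left-hand side equals
  - 2 A
This must equal f(x, y) = -4 identically.
Matching coefficients of the independent functions:
  [constant term]:  - 2 A = -4
Solving: A = 2.
Check against the point condition:
  u(0, 1) = 2  ⟹  A = 2  ✓
Hence u(x, y) = 2 y^{2}.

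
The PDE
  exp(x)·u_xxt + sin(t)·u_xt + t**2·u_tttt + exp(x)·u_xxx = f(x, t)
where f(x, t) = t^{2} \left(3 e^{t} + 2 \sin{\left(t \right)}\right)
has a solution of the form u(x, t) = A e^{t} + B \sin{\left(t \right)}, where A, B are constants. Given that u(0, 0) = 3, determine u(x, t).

Substitute the ansatz u = A e^{t} + B \sin{\left(t \right)} into the left-hand side.
Derivatives of the ansatz:
  u_xxt = 0
  u_xt = 0
  u_tttt = A e^{t} + B \sin{\left(t \right)}
  u_xxx = 0
Term by term:
  exp(x)·u_xxt = 0
  sin(t)·u_xt = 0
  t**2·u_tttt = A t^{2} e^{t} + B t^{2} \sin{\left(t \right)}
  exp(x)·u_xxx = 0
So the left-hand side equals
  A t^{2} e^{t} + B t^{2} \sin{\left(t \right)}
This must equal f(x, t) identically; expanded, f = 3 t^{2} e^{t} + 2 t^{2} \sin{\left(t \right)}.
Matching coefficients of the independent functions:
  [t^{2} e^{t}]:  A = 3
  [t^{2} \sin{\left(t \right)}]:  B = 2
Solving: A = 3, B = 2.
Check against the point condition:
  u(0, 0) = 3  ⟹  A = 3  ✓
Hence u(x, t) = 3 e^{t} + 2 \sin{\left(t \right)}.

Answer: u(x, t) = 3 e^{t} + 2 \sin{\left(t \right)}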